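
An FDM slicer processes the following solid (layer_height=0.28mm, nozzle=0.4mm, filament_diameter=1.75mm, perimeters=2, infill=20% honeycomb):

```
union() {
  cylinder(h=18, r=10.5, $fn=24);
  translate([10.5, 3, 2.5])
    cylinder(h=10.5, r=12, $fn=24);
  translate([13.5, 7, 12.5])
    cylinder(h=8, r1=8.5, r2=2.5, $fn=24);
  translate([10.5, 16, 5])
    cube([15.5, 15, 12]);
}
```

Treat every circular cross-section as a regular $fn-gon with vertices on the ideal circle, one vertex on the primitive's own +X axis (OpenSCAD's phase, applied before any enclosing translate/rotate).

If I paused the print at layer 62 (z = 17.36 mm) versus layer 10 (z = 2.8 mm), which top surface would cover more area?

Layer 62 (z = 17.36): the cylinder: section is a regular 24-gon, circumradius r=10.5 (area = (24/2)·10.500²·sin(360°/24) = 342.42 mm²); the cylinder at (10.5, 3) is not intersected at this z (z outside [2.5, 13]); the cone at (13.5, 7) (r1=8.5→r2=2.5) has section circumradius 4.855 here — a regular 24-gon (area = (24/2)·4.855²·sin(360°/24) = 73.21 mm²); the cube at (10.5, 16) is absent (z outside [5, 17]); Taking the union: the regions partially overlap — summed areas 415.63 mm² minus the doubly-counted overlap 0.07 mm² gives 415.55 mm² — area = 415.55 mm². So its area = 415.55 mm². Layer 10 (z = 2.8): the cylinder: section is a regular 24-gon, circumradius r=10.5 (area = (24/2)·10.500²·sin(360°/24) = 342.42 mm²); the r=12 cylinder at (10.5, 3) contributes a regular 24-gon of circumradius 12 (area = (24/2)·12.000²·sin(360°/24) = 447.24 mm²); the cone at (13.5, 7) is absent (z outside [12.5, 20.5]); the cube at (10.5, 16) is not intersected at this z (z outside [5, 17]); Merging all regions: the regions partially overlap — summed areas 789.66 mm² minus the doubly-counted overlap 158.03 mm² gives 631.63 mm² — area = 631.63 mm². So its area = 631.63 mm². Layer 10 is larger (631.63 vs 415.55 mm²).

layer 10 (z = 2.8 mm)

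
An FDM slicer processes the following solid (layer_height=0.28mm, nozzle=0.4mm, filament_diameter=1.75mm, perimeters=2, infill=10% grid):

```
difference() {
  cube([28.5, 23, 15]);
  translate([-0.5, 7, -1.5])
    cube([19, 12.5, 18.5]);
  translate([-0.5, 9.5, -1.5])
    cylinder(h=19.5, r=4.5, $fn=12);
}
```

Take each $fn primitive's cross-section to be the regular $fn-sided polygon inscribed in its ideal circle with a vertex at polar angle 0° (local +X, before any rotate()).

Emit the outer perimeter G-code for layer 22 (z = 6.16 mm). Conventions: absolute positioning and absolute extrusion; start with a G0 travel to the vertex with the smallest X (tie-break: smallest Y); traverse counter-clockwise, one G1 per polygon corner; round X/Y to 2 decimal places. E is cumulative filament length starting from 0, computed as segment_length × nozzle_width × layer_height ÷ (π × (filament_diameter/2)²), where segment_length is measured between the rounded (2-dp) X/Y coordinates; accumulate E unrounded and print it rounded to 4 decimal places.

G0 X0.00 Y0.00 Z6.16
G1 X28.50 Y0.00 E1.3271
G1 X28.50 Y23.00 E2.3981
G1 X0.00 Y23.00 E3.7251
G1 X0.00 Y19.50 E3.8881
G1 X18.50 Y19.50 E4.7495
G1 X18.50 Y7.00 E5.3316
G1 X3.15 Y7.00 E6.0464
G1 X1.75 Y5.60 E6.1386
G1 X0.00 Y5.13 E6.2229
G1 X0.00 Y0.00 E6.4618

At z = 6.16 mm: the 28.5×23 cube contributes its full rectangle; the cube at (-0.5, 7) (footprint 19×12.5) is included at this height; the cylinder at (-0.5, 9.5): section is a regular 12-gon, circumradius r=4.5; Taking the first minus the rest: starting from the 28.5×23 cube, the 19×12.5 cube at (-0.5, 7) partially overlaps it — only the 231.25 mm² overlap (of its 237.50 mm²) is removed, clipping the outline; the r=4.5 cylinder at (-0.5, 9.5) partially overlaps it — only the 3.83 mm² overlap (of its 60.75 mm²) is removed, clipping the outline — 1 connected region. The outline is a single polygon with 10 vertices. Extrusion per mm of travel: 0.4 × 0.28 / (π × 0.875²) = 0.046564. Accumulating E over each segment gives final E = 6.4618.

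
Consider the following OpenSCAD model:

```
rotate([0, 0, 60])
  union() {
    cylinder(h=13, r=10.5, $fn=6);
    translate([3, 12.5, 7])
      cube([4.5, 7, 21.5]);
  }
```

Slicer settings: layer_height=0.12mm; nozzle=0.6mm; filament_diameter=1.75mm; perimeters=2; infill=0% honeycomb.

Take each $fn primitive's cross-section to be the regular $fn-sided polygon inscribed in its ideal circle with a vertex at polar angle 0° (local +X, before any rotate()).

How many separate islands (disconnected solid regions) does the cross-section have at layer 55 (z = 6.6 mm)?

1

At z = 6.6 mm: the cylinder: section is a regular 6-gon, circumradius r=10.5; the cube at (3, 12.5) does not reach this height (z outside [7, 28.5]); Combining (union): only the r=10.5 cylinder is present, so the union is just that shape — 1 connected region; (whole slice rotated 60° about Z — lengths, areas and connectivity unchanged). Overall, the cross-section is a single solid region. Island count = 1.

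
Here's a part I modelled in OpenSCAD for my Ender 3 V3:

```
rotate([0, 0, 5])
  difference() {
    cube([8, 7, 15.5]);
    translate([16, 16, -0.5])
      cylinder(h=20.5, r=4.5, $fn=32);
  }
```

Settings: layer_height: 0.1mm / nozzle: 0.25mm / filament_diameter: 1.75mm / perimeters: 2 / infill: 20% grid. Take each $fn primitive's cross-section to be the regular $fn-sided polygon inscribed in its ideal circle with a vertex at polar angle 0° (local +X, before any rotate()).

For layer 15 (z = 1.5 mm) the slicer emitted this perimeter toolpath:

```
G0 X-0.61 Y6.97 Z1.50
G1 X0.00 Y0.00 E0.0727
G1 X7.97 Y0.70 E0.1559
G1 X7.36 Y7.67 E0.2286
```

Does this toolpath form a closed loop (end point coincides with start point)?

no

Start point (G0): (-0.61, 6.97). End point (last G1): the path does not return to the start — open.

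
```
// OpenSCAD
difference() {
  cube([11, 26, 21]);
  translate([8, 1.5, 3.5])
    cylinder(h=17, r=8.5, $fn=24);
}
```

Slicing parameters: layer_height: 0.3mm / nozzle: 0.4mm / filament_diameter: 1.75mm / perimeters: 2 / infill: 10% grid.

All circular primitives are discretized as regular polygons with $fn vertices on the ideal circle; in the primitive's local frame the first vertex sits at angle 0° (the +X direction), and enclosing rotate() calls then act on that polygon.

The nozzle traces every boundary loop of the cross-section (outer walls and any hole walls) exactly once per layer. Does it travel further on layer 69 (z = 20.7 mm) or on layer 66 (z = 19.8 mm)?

layer 69 (z = 20.7 mm)

Layer 69 (z = 20.7): the cube (footprint 11×26) is included at this height (perimeter 74.00 mm); the cylinder at (8, 1.5) is not intersected at this z (z outside [3.5, 20.5]); After the difference (first − rest): none of the subtracted shapes is present at this height, so the 11×26 cube is unchanged — boundary = 74.00 mm. So its perimeter = 74.00 mm. Layer 66 (z = 19.8): the 11×26 cube contributes its full rectangle (perimeter 74.00 mm); the r=8.5 cylinder at (8, 1.5) contributes a regular 24-gon of circumradius 8.5 (perimeter = 2·24·8.500·sin(180°/24) = 53.25 mm); Taking the first minus the rest: starting from the 11×26 cube, the r=8.5 cylinder at (8, 1.5) partially overlaps it — only the 96.58 mm² overlap (of its 224.40 mm²) is removed, clipping the outline — boundary = 63.04 mm. So its perimeter = 63.04 mm. Layer 69 is larger (74.00 vs 63.04 mm).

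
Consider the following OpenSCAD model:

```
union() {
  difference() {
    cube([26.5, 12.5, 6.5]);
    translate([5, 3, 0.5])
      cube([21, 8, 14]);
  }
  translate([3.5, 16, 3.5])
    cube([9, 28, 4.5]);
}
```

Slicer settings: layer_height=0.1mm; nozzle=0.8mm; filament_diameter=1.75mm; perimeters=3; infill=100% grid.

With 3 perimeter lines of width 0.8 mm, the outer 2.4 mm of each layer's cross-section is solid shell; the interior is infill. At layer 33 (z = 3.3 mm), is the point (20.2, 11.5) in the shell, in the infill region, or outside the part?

shell

At z = 3.3 mm: the cube is present — its section is the full 26.5×12.5 rectangle; the 21×8 cube at (5, 3) contributes its full rectangle; After the difference (first − rest): starting from the 26.5×12.5 cube, the 21×8 cube at (5, 3) lies wholly inside it (removes its full 168.00 mm² and its 58.00 mm outline becomes a hole wall) — 1 connected region with 1 hole; the cube at (3.5, 16) is absent (z outside [3.5, 8]); Combining (union): only the result so far is present, so the union is just that shape — 1 connected region with 1 hole. Overall, the cross-section is one region with 1 hole. The nearest boundary edge runs (26.00, 11.00)→(5.00, 11.00); distance from the point to it = 0.50 mm. The point is inside the cross-section, 0.50 mm from the nearest boundary — within the 2.4 mm shell band (3 × 0.8).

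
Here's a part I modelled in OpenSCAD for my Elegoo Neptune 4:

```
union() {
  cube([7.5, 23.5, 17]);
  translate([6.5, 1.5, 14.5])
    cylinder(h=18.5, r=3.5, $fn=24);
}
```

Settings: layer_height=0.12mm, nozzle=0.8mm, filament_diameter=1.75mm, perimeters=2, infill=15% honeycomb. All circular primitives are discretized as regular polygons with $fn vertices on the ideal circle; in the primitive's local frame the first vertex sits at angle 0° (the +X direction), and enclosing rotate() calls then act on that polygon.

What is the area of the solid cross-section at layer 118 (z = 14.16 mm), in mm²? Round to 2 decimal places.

At z = 14.16 mm: the cube (footprint 7.5×23.5) is included at this height (area 176.25 mm²); the cylinder at (6.5, 1.5) does not reach this height (z outside [14.5, 33]); Combining (union): only the 7.5×23.5 cube is present, so the union is just that shape — area = 176.25 mm². Overall, the cross-section is a single solid region. Net area = 176.25 mm².

176.25 mm²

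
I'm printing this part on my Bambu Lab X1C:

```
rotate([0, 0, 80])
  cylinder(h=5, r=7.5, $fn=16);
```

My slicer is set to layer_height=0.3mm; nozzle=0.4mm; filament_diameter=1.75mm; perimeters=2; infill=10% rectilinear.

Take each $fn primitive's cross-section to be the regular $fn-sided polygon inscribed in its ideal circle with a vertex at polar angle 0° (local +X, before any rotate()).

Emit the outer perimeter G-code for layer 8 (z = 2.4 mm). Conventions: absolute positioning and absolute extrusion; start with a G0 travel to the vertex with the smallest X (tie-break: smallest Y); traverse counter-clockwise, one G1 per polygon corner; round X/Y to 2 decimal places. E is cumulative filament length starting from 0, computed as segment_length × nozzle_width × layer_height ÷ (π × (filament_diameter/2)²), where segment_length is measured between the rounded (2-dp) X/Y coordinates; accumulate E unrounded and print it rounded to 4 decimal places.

G0 X-7.39 Y1.30 Z2.40
G1 X-7.32 Y-1.62 E0.1457
G1 X-6.14 Y-4.30 E0.2918
G1 X-4.03 Y-6.33 E0.4379
G1 X-1.30 Y-7.39 E0.5840
G1 X1.62 Y-7.32 E0.7297
G1 X4.30 Y-6.14 E0.8758
G1 X6.33 Y-4.03 E1.0219
G1 X7.39 Y-1.30 E1.1680
G1 X7.32 Y1.62 E1.3137
G1 X6.14 Y4.30 E1.4598
G1 X4.03 Y6.33 E1.6059
G1 X1.30 Y7.39 E1.7520
G1 X-1.62 Y7.32 E1.8977
G1 X-4.30 Y6.14 E2.0438
G1 X-6.33 Y4.03 E2.1899
G1 X-7.39 Y1.30 E2.3360

At z = 2.4 mm: the cylinder: section is a regular 16-gon, circumradius r=7.5; (rotated 80° about Z; rotation is an isometry so areas/perimeters/island counts are preserved). The outline is a single polygon with 16 vertices. Extrusion per mm of travel: 0.4 × 0.3 / (π × 0.875²) = 0.049890. Accumulating E over each segment gives final E = 2.3360.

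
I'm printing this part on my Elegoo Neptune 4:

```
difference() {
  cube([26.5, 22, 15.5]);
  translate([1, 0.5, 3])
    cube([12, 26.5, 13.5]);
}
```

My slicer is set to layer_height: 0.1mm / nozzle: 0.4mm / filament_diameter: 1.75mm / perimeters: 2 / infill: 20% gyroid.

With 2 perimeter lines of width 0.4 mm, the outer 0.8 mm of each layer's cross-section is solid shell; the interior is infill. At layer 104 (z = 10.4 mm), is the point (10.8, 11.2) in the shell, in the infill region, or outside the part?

outside

At z = 10.4 mm: the cube (footprint 26.5×22) is included at this height; the cube at (1, 0.5) (footprint 12×26.5) is included at this height; Subtracting the remaining from the first: starting from the 26.5×22 cube, the 12×26.5 cube at (1, 0.5) partially overlaps it — only the 258.00 mm² overlap (of its 318.00 mm²) is removed, clipping the outline — 1 connected region. Overall, the cross-section is a single solid region. The nearest boundary edge runs (13.00, 0.50)→(13.00, 22.00); distance from the point to it = 2.20 mm. The point is not inside any of the regions above, so it lies outside the cross-section (2.20 mm from the nearest boundary).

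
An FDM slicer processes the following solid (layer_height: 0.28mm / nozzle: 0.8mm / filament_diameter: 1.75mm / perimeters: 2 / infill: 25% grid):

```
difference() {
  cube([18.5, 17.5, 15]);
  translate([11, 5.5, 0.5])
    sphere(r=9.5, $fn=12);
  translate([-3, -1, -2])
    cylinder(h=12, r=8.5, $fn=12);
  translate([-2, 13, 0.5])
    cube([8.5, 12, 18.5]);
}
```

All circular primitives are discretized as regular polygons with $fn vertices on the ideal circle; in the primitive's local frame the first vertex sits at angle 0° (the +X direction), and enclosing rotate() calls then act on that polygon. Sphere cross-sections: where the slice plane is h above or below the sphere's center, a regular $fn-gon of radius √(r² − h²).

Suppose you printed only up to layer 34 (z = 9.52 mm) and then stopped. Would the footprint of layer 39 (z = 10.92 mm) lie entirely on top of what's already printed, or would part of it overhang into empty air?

Compare the two slices. At z = 9.52: the 18.5×17.5 cube contributes its full rectangle (area 323.75 mm²); the r=9.5 sphere at (11, 5.5) slices to a regular 12-gon of circumradius 2.982 (√(r²−h²) with h=9.02 from center) (area = (12/2)·2.982²·sin(360°/12) = 26.67 mm²); the r=8.5 cylinder at (-3, -1) contributes a regular 12-gon of circumradius 8.5 (area = (12/2)·8.500²·sin(360°/12) = 216.75 mm²); the cube at (-2, 13) (footprint 8.5×12) is included at this height (area 102.00 mm²); After the difference (first − rest): starting from the 18.5×17.5 cube (323.75 mm²), the r=9.5 sphere at (11, 5.5) lies wholly inside it (removes its full 26.67 mm² and its 18.52 mm outline becomes a hole wall); the r=8.5 cylinder at (-3, -1) partially overlaps it — only the 24.53 mm² overlap (of its 216.75 mm²) is removed, clipping the outline; the 8.5×12 cube at (-2, 13) partially overlaps it — only the 29.25 mm² overlap (of its 102.00 mm²) is removed, clipping the outline — area = 243.30 mm². At z = 10.92: the cube is present — its section is the full 18.5×17.5 rectangle (area 323.75 mm²); the sphere at (11, 5.5) is absent (|z−center|=10.420 > r=9.5); the cylinder at (-3, -1) is not intersected at this z (z outside [-2, 10]); the cube at (-2, 13) is present — its section is the full 8.5×12 rectangle (area 102.00 mm²); Subtracting the remaining from the first: starting from the 18.5×17.5 cube (323.75 mm²), the 8.5×12 cube at (-2, 13) partially overlaps it — only the 29.25 mm² overlap (of its 102.00 mm²) is removed, clipping the outline — area = 294.50 mm². Checking containment: at z = 10.92 the cross-section extends beyond the z = 9.52 cross-section by about 51.20 mm².

part overhangs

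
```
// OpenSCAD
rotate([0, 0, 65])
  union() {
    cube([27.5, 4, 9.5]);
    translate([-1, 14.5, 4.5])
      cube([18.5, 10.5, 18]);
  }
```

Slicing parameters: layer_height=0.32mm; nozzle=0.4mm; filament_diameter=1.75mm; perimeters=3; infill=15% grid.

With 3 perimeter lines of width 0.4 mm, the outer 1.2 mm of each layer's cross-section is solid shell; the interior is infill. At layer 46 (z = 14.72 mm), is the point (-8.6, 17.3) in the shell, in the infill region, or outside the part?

At z = 14.72 mm: the cube is absent (z outside [0, 9.5]); the cube at (-1, 14.5) (footprint 18.5×10.5) is included at this height; Merging all regions: only the 18.5×10.5 cube at (-1, 14.5) is present, so the union is just that shape — 1 connected region; (rotated 65° about Z; rotation is an isometry so areas/perimeters/island counts are preserved). Overall, the cross-section is a single solid region. Undo the 65° rotation: the query point maps to (12.045, 15.106) in the un-rotated model frame. The nearest boundary edge runs (-1.00, 14.50)→(17.50, 14.50); distance from the point to it = 0.61 mm. The point is inside the cross-section, 0.61 mm from the nearest boundary — within the 1.2 mm shell band (3 × 0.4).

shell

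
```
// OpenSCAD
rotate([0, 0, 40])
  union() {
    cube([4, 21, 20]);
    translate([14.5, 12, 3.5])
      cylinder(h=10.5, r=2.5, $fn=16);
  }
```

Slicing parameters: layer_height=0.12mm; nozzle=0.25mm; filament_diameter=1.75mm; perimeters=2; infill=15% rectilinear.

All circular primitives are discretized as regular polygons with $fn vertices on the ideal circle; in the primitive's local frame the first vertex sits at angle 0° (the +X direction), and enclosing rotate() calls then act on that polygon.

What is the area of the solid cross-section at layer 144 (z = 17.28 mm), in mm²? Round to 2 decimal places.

84.00 mm²

At z = 17.28 mm: the 4×21 cube contributes its full rectangle (area 84.00 mm²); the cylinder at (14.5, 12) is not intersected at this z (z outside [3.5, 14]); Merging all regions: only the 4×21 cube is present, so the union is just that shape — area = 84.00 mm²; (rotated 40° about Z; rotation is an isometry so areas/perimeters/island counts are preserved). Overall, the cross-section is a single solid region. Net area = 84.00 mm².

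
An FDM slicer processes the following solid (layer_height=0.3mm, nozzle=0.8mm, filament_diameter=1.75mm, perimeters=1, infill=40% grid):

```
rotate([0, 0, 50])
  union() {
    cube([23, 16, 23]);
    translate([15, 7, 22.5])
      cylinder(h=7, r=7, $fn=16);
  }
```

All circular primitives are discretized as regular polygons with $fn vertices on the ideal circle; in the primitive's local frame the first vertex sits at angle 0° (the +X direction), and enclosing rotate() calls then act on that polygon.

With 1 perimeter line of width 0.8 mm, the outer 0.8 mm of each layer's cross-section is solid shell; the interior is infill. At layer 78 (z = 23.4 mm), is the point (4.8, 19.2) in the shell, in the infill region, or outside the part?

At z = 23.4 mm: the cube is absent (z outside [0, 23]); the r=7 cylinder at (15, 7) gives a regular 16-gon of circumradius 7 (constant along its height); Merging all regions: only the r=7 cylinder at (15, 7) is present, so the union is just that shape — 1 connected region; (rotated 50° about Z; rotation is an isometry so areas/perimeters/island counts are preserved). Overall, the cross-section is a single solid region. Undo the 50° rotation: the query point maps to (17.793, 8.665) in the un-rotated model frame. The nearest boundary edge runs (21.47, 9.68)→(19.95, 11.95); distance from the point to it = 3.62 mm. The point is inside the cross-section and 3.62 mm from the nearest boundary — more than the 0.8 mm shell width (1 × 0.8), so it's in the infill interior.

infill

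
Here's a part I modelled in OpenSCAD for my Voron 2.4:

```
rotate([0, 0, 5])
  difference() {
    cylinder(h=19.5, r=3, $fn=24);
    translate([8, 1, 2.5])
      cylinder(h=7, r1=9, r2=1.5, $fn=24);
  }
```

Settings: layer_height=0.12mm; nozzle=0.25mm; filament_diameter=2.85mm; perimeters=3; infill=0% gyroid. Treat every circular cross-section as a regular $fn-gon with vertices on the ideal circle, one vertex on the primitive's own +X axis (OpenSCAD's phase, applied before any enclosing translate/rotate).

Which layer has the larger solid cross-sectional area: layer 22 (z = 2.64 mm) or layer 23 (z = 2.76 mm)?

Layer 22 (z = 2.64): the r=3 cylinder gives a regular 24-gon of circumradius 3 (constant along its height) (area = (24/2)·3.000²·sin(360°/24) = 27.95 mm²); the cone at (8, 1) contributes a regular 24-gon of circumradius 8.850 (interpolated between r1=9 and r2=1.5 at t=0.020) (area = (24/2)·8.850²·sin(360°/24) = 243.26 mm²); After the difference (first − rest): starting from the r=3 cylinder (27.95 mm²), the cone at (8, 1) partially overlaps it — only the 17.33 mm² overlap (of its 243.26 mm²) is removed, clipping the outline — area = 10.63 mm²; (rotated 5° about Z; rotation is an isometry so areas/perimeters/island counts are preserved). So its area = 10.63 mm². Layer 23 (z = 2.76): the r=3 cylinder contributes a regular 24-gon of circumradius 3 (area = (24/2)·3.000²·sin(360°/24) = 27.95 mm²); the cone at (8, 1) (r1=9→r2=1.5) has section circumradius 8.721 here — a regular 24-gon (area = (24/2)·8.721²·sin(360°/24) = 236.24 mm²); After the difference (first − rest): starting from the r=3 cylinder (27.95 mm²), the cone at (8, 1) partially overlaps it — only the 16.55 mm² overlap (of its 236.24 mm²) is removed, clipping the outline — area = 11.40 mm²; (rotated 5° about Z; rotation is an isometry so areas/perimeters/island counts are preserved). So its area = 11.40 mm². Layer 23 is larger (11.40 vs 10.63 mm²).

layer 23 (z = 2.76 mm)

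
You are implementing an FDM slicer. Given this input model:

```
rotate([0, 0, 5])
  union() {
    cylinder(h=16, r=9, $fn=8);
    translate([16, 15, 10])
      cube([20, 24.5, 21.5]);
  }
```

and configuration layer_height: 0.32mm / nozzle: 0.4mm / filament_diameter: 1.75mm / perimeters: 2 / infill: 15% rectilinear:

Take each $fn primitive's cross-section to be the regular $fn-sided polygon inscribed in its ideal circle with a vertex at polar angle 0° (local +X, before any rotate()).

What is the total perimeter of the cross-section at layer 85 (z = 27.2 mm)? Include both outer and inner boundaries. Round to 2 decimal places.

At z = 27.2 mm: the cylinder does not reach this height (z outside [0, 16]); the 20×24.5 cube at (16, 15) contributes its full rectangle (perimeter 89.00 mm); Taking the union: only the 20×24.5 cube at (16, 15) is present, so the union is just that shape — boundary = 89.00 mm; (rotated 5° about Z; rotation is an isometry so areas/perimeters/island counts are preserved). Overall, the cross-section is a single solid region. Total boundary length (outer) = 89.00 mm.

89.00 mm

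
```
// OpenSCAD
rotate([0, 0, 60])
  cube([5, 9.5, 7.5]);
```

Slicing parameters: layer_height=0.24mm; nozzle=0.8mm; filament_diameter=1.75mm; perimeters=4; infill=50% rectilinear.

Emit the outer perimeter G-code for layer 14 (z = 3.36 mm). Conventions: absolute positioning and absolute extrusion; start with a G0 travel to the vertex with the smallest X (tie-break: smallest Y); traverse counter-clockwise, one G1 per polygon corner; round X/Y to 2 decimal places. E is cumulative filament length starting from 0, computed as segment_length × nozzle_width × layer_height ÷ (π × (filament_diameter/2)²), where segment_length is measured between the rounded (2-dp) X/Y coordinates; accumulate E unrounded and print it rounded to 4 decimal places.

G0 X-8.23 Y4.75 Z3.36
G1 X0.00 Y0.00 E0.7585
G1 X2.50 Y4.33 E1.1576
G1 X-5.73 Y9.08 E1.9162
G1 X-8.23 Y4.75 E2.3153

At z = 3.36 mm: the 5×9.5 cube contributes its full rectangle; (rotated 60° about Z; rotation is an isometry so areas/perimeters/island counts are preserved). The outline is a single polygon with 4 vertices. Extrusion per mm of travel: 0.8 × 0.24 / (π × 0.875²) = 0.079824. Accumulating E over each segment gives final E = 2.3153.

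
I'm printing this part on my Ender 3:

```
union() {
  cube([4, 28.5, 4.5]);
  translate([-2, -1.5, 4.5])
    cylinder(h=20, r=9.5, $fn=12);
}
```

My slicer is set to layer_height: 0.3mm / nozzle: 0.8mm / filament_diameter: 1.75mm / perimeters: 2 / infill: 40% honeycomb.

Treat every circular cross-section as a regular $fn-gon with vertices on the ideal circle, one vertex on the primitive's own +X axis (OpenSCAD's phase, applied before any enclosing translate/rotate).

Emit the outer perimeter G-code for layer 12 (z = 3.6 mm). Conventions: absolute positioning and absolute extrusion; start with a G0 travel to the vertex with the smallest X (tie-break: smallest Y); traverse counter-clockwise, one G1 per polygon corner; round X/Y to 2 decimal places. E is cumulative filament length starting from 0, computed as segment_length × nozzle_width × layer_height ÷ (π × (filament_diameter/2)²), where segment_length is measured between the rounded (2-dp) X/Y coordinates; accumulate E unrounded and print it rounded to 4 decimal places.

G0 X0.00 Y0.00 Z3.60
G1 X4.00 Y0.00 E0.3991
G1 X4.00 Y28.50 E3.2429
G1 X0.00 Y28.50 E3.6420
G1 X0.00 Y0.00 E6.4857

At z = 3.6 mm: the 4×28.5 cube contributes its full rectangle; the cylinder at (-2, -1.5) is absent (z outside [4.5, 24.5]); Taking the union: only the 4×28.5 cube is present, so the union is just that shape — 1 connected region. The outline is a single polygon with 4 vertices. Extrusion per mm of travel: 0.8 × 0.3 / (π × 0.875²) = 0.099780. Accumulating E over each segment gives final E = 6.4857.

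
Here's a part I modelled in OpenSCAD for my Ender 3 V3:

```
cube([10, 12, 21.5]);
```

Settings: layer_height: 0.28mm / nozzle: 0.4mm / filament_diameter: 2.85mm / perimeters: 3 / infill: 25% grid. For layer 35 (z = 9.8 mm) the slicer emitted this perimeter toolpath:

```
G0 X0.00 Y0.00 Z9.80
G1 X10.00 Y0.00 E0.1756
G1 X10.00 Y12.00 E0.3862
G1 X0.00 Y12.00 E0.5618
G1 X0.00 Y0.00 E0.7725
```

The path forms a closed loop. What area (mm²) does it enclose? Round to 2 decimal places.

120.00 mm²

Apply the shoelace formula to the sequence of (X, Y) vertices; enclosed area = 120.00 mm².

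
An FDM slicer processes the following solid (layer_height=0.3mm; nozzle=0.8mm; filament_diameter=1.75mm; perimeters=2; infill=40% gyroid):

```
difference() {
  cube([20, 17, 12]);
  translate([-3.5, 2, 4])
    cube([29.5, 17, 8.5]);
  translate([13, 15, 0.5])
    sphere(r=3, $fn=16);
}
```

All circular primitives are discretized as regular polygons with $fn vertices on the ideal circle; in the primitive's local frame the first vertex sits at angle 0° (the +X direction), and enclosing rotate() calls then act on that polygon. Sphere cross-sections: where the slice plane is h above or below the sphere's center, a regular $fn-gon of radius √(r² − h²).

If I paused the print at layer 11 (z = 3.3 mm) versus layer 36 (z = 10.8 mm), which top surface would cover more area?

Layer 11 (z = 3.3): the cube is present — its section is the full 20×17 rectangle (area 340.00 mm²); the cube at (-3.5, 2) is absent (z outside [4, 12.5]); the sphere at (13, 15): section is a regular 16-gon, circumradius = √(r²−h²) = √(3²−2.8²) = 1.077 (area = (16/2)·1.077²·sin(360°/16) = 3.55 mm²); Subtracting the remaining from the first: starting from the 20×17 cube (340.00 mm²), the r=3 sphere at (13, 15) lies wholly inside it (removes its full 3.55 mm² and its 6.72 mm outline becomes a hole wall) — area = 336.45 mm². So its area = 336.45 mm². Layer 36 (z = 10.8): the cube is present — its section is the full 20×17 rectangle (area 340.00 mm²); the cube at (-3.5, 2) (footprint 29.5×17) is included at this height (area 501.50 mm²); the sphere at (13, 15) is absent (|z−center|=10.300 > r=3); After the difference (first − rest): starting from the 20×17 cube (340.00 mm²), the 29.5×17 cube at (-3.5, 2) partially overlaps it — only the 300.00 mm² overlap (of its 501.50 mm²) is removed, clipping the outline — area = 40.00 mm². So its area = 40.00 mm². Layer 11 is larger (336.45 vs 40.00 mm²).

layer 11 (z = 3.3 mm)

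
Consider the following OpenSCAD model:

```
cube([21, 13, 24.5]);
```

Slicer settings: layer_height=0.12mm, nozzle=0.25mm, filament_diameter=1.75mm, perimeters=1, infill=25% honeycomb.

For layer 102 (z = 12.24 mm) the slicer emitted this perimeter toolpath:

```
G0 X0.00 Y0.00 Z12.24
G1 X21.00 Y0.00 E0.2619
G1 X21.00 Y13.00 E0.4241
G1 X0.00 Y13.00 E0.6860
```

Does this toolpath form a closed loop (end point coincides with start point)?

no

Start point (G0): (0.00, 0.00). End point (last G1): the path does not return to the start — open.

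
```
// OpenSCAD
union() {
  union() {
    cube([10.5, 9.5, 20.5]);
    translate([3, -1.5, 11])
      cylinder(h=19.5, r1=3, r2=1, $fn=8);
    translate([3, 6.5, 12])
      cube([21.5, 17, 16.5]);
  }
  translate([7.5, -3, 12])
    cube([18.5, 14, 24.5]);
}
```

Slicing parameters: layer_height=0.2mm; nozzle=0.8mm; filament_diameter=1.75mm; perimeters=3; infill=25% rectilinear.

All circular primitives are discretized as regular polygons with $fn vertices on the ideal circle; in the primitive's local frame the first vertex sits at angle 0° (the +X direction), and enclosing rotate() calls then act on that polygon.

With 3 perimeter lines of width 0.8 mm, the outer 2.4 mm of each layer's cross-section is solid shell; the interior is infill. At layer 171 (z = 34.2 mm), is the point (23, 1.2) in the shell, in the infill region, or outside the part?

At z = 34.2 mm: the cube is not intersected at this z (z outside [0, 20.5]); the cone at (3, -1.5) does not reach this height (z outside [11, 30.5]); the cube at (3, 6.5) does not reach this height (z outside [12, 28.5]); Combining (union): nothing is present at this height; the cube at (7.5, -3) is present — its section is the full 18.5×14 rectangle; Taking the union: only the 18.5×14 cube at (7.5, -3) is present, so the union is just that shape — 1 connected region. Overall, the cross-section is a single solid region. The nearest boundary edge runs (26.00, -3.00)→(26.00, 11.00); distance from the point to it = 3.00 mm. The point is inside the cross-section and 3.00 mm from the nearest boundary — more than the 2.4 mm shell width (3 × 0.8), so it's in the infill interior.

infill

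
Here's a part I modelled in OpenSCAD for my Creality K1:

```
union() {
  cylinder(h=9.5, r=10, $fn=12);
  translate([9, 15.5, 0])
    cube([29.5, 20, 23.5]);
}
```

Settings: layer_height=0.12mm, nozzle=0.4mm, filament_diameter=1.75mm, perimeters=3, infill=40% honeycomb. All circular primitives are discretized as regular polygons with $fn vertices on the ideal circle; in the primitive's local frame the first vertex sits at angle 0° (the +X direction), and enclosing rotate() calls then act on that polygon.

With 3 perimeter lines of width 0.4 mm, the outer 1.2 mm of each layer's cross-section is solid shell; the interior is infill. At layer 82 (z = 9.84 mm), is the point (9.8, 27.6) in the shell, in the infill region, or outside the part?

At z = 9.84 mm: the cylinder is absent (z outside [0, 9.5]); the 29.5×20 cube at (9, 15.5) contributes its full rectangle; Combining (union): only the 29.5×20 cube at (9, 15.5) is present, so the union is just that shape — 1 connected region. Overall, the cross-section is a single solid region. The nearest boundary edge runs (9.00, 35.50)→(9.00, 15.50); distance from the point to it = 0.80 mm. The point is inside the cross-section, 0.80 mm from the nearest boundary — within the 1.2 mm shell band (3 × 0.4).

shell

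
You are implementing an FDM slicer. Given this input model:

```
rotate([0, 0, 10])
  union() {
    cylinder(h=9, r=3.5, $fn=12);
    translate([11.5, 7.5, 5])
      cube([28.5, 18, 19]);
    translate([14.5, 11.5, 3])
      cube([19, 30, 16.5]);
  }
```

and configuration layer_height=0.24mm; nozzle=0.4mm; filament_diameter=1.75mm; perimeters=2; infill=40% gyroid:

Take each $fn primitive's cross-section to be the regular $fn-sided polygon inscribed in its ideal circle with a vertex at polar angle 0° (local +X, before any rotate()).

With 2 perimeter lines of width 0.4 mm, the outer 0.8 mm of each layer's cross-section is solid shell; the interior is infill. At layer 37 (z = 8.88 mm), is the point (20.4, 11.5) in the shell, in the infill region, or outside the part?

At z = 8.88 mm: the cylinder: section is a regular 12-gon, circumradius r=3.5; the cube at (11.5, 7.5) is present — its section is the full 28.5×18 rectangle; the cube at (14.5, 11.5) (footprint 19×30) is included at this height; Merging all regions: the regions partially overlap (shared area 266.00 mm²), so overlapping operands fuse into one piece — 2 connected regions; (whole slice rotated 10° about Z — lengths, areas and connectivity unchanged). Overall, the cross-section has 2 separate islands. Undo the 10° rotation: the query point maps to (22.087, 7.783) in the un-rotated model frame. The nearest boundary edge runs (40.00, 7.50)→(11.50, 7.50); distance from the point to it = 0.28 mm. (Shell/infill is judged within the island containing the point — the largest one.) The point is inside the cross-section, 0.28 mm from the nearest boundary — within the 0.8 mm shell band (2 × 0.4).

shell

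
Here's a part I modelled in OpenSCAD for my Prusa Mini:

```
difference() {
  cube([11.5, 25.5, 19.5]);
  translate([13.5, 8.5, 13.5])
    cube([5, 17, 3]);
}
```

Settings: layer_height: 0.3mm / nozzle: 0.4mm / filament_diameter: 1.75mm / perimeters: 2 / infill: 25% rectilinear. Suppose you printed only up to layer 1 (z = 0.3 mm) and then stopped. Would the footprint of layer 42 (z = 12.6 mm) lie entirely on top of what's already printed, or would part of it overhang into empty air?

Compare the two slices. At z = 0.3: the cube is present — its section is the full 11.5×25.5 rectangle (area 293.25 mm²); the cube at (13.5, 8.5) is absent (z outside [13.5, 16.5]); Subtracting the remaining from the first: none of the subtracted shapes is present at this height, so the 11.5×25.5 cube is unchanged — area = 293.25 mm². At z = 12.6: the 11.5×25.5 cube contributes its full rectangle (area 293.25 mm²); the cube at (13.5, 8.5) does not reach this height (z outside [13.5, 16.5]); Taking the first minus the rest: none of the subtracted shapes is present at this height, so the 11.5×25.5 cube is unchanged — area = 293.25 mm². Checking containment: the cross-section at z = 12.6 is a subset of the cross-section at z = 0.3.

entirely on top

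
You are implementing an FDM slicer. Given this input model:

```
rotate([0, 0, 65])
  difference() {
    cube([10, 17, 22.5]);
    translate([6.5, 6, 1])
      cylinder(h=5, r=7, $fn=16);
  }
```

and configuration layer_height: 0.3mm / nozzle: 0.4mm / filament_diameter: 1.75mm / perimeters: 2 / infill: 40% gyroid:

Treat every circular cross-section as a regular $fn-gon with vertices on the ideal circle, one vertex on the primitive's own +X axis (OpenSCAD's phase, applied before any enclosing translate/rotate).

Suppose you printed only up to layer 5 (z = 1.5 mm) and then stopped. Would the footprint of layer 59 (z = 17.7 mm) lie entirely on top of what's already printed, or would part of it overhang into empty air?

Compare the two slices. At z = 1.5: the 10×17 cube contributes its full rectangle (area 170.00 mm²); the r=7 cylinder at (6.5, 6) gives a regular 16-gon of circumradius 7 (constant along its height) (area = (16/2)·7.000²·sin(360°/16) = 150.01 mm²); After the difference (first − rest): starting from the 10×17 cube (170.00 mm²), the r=7 cylinder at (6.5, 6) partially overlaps it — only the 115.74 mm² overlap (of its 150.01 mm²) is removed, clipping the outline — area = 54.26 mm²; (whole slice rotated 65° about Z — lengths, areas and connectivity unchanged). At z = 17.7: the cube is present — its section is the full 10×17 rectangle (area 170.00 mm²); the cylinder at (6.5, 6) does not reach this height (z outside [1, 6]); After the difference (first − rest): none of the subtracted shapes is present at this height, so the 10×17 cube is unchanged — area = 170.00 mm²; (rotated 65° about Z; rotation is an isometry so areas/perimeters/island counts are preserved). Checking containment: at z = 17.7 the cross-section extends beyond the z = 1.5 cross-section by about 115.74 mm².

part overhangs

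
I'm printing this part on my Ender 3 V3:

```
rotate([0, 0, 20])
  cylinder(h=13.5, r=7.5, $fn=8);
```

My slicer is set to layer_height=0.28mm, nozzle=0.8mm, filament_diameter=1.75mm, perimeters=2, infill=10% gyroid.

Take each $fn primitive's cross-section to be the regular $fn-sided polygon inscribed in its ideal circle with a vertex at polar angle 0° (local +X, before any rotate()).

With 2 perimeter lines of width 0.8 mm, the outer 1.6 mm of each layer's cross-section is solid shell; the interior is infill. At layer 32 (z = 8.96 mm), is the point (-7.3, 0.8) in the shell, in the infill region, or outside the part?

At z = 8.96 mm: the r=7.5 cylinder gives a regular 8-gon of circumradius 7.5 (constant along its height); (whole slice rotated 20° about Z — lengths, areas and connectivity unchanged). Overall, the cross-section is a single solid region. Undo the 20° rotation: the query point maps to (-6.586, 3.249) in the un-rotated model frame. The nearest boundary edge runs (-5.30, 5.30)→(-7.50, 0.00); distance from the point to it = 0.40 mm. The point is not inside any of the regions above, so it lies outside the cross-section (0.40 mm from the nearest boundary).

outside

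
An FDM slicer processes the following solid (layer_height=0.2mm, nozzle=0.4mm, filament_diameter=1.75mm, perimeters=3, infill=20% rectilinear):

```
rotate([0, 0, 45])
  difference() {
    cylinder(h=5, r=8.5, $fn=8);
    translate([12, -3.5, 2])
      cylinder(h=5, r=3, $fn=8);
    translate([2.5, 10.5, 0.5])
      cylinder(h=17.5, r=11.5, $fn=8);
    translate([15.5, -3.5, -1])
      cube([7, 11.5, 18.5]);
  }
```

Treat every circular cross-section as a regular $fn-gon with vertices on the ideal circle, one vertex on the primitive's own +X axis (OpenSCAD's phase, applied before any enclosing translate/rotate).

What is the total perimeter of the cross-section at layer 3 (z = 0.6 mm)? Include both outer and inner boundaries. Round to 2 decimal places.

49.62 mm

At z = 0.6 mm: the cylinder: section is a regular 8-gon, circumradius r=8.5 (perimeter = 2·8·8.500·sin(180°/8) = 52.04 mm); the cylinder at (12, -3.5) does not reach this height (z outside [2, 7]); the r=11.5 cylinder at (2.5, 10.5) gives a regular 8-gon of circumradius 11.5 (constant along its height) (perimeter = 2·8·11.500·sin(180°/8) = 70.41 mm); the 7×11.5 cube at (15.5, -3.5) contributes its full rectangle (perimeter 37.00 mm); Subtracting the remaining from the first: starting from the r=8.5 cylinder, the r=11.5 cylinder at (2.5, 10.5) partially overlaps it — only the 87.77 mm² overlap (of its 374.06 mm²) is removed, clipping the outline; the 7×11.5 cube at (15.5, -3.5) misses the remaining region (no effect) — boundary = 49.62 mm; (rotated 45° about Z; rotation is an isometry so areas/perimeters/island counts are preserved). Overall, the cross-section is a single solid region. Total boundary length (outer) = 49.62 mm.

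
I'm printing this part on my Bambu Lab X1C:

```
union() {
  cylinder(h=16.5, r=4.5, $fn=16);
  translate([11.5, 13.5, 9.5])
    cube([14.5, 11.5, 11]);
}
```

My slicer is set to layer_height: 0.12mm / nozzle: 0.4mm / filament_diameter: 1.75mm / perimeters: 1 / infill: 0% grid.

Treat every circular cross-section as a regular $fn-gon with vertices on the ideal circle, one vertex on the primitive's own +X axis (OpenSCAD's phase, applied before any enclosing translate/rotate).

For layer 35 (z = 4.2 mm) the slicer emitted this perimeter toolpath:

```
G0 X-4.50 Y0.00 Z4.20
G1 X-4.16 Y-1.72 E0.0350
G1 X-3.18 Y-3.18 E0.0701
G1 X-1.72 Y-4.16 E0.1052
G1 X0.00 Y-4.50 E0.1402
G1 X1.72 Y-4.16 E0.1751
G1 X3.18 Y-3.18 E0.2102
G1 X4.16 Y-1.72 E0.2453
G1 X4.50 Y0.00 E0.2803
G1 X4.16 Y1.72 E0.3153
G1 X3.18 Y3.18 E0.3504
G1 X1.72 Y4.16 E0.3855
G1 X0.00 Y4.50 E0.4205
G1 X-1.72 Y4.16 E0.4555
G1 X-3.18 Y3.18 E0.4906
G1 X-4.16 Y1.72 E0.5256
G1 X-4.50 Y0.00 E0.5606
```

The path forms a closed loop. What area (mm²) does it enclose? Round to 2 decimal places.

Apply the shoelace formula to the sequence of (X, Y) vertices; enclosed area = 62.00 mm².

62.00 mm²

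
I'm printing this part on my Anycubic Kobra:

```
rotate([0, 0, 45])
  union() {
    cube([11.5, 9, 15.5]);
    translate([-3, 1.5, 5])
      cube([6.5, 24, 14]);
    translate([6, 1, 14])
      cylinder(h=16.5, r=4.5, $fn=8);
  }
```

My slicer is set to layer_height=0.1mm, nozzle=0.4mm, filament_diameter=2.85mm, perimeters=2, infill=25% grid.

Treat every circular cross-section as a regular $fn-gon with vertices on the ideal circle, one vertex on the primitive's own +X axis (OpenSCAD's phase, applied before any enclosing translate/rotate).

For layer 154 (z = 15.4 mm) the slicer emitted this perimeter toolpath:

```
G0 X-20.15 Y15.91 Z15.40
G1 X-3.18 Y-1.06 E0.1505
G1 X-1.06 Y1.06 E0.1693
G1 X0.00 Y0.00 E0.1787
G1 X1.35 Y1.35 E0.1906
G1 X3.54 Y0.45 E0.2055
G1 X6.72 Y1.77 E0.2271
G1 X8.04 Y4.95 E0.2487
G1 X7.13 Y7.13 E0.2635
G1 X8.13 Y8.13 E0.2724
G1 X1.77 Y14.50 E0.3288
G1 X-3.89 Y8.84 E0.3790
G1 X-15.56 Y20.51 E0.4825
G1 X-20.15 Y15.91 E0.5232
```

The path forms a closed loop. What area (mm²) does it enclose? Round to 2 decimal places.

Apply the shoelace formula to the sequence of (X, Y) vertices; enclosed area = 253.31 mm².

253.31 mm²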